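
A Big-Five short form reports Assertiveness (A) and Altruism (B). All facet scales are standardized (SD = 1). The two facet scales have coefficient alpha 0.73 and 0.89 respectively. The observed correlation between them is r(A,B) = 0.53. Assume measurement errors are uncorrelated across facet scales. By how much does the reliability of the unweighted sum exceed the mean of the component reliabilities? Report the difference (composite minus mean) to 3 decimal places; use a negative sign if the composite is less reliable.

0.066

Var(sum) = 2 + 1.06 = 3.06; true-score variance = 1.62 + 1.06 = 2.68; composite reliability = 0.8758.
Mean component reliability = 0.8100.
Difference = 0.8758 − 0.8100 = 0.066.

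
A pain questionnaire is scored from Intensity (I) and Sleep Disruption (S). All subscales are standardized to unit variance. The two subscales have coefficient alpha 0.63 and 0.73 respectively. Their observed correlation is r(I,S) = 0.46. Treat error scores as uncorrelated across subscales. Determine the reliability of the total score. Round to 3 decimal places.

Var(I+S) = 2 + 2·[0.46] = 2 + 0.92 = 2.92.
Because errors are independent across components, Cov(Tᵢ,Tⱼ) = Cov(Xᵢ,Xⱼ); the off-diagonal part of the true-score variance is the same as above.
True-score variance = [0.63 + 0.73] + 0.92 = 1.36 + 0.92 = 2.28.
Reliability = 2.28 / 2.92 = 0.781.

0.781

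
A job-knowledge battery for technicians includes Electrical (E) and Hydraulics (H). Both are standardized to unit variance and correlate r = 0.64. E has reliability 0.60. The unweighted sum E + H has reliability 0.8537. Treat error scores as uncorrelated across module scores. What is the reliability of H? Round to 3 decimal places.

0.920

Var(E+H) = 2 + 2·0.64 = 3.280.
True-score variance = ρ_E + ρ_H + 2·0.64, so 0.8537 = (0.60 + ρ_H + 1.28) / 3.280.
ρ_H = 0.8537·3.280 − 0.60 − 1.28 = 0.920.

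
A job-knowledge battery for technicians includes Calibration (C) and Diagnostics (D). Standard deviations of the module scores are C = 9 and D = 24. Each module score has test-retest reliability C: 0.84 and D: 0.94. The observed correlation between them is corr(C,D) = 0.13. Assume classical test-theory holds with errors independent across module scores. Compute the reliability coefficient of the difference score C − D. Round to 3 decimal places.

Var(C−D) = 9² + 24² − 2·9·24·0.13 = 657 − 56.16 = 600.84.
With uncorrelated errors the cross-covariances are all true-score covariance, so they carry over unchanged; only the diagonal terms shrink to ρᵢσᵢ².
True-score variance = [9²·0.84 + 24²·0.94] − 56.16 = 609.48 − 56.16 = 553.32.
Reliability = 553.32 / 600.84 = 0.921.

0.921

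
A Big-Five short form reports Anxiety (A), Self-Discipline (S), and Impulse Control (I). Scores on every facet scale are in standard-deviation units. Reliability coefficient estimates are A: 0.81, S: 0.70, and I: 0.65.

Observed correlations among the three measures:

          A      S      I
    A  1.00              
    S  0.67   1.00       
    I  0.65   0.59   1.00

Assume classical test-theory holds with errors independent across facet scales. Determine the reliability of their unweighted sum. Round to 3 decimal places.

Var(A+S+I) = 3 + 2·[0.67 + 0.65 + 0.59] = 3 + 3.82 = 6.82.
Under uncorrelated errors the observed covariances equal the true-score covariances, so only the own-variance terms attenuate.
True-score variance = [0.81 + 0.70 + 0.65] + 3.82 = 2.16 + 3.82 = 5.98.
Reliability = 5.98 / 6.82 = 0.877.

0.877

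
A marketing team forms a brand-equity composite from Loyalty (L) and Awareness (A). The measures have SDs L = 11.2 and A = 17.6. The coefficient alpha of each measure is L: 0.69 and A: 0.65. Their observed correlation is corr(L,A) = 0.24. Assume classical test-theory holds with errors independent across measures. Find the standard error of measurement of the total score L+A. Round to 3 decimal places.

12.137

Var(total) = 435.2 + 94.6176 = 529.818.
True-score variance = 287.898 + 94.6176 = 382.515, so reliability = 0.7220.
Error variance = 529.818 − 382.515 = 147.302; SEM = √147.302 = 12.137.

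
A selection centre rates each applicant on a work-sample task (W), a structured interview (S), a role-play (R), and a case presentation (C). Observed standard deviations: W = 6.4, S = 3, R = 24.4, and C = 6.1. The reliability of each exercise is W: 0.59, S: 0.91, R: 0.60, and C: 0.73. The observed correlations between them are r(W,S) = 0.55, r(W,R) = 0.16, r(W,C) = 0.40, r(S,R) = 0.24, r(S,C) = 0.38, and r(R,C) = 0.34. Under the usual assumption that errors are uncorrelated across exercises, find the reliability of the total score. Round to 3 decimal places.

Var(W+S+R+C) = 6.4² + 3² + 24.4² + 6.1² + 2·[6.4·3·0.55 + 6.4·24.4·0.16 + 6.4·6.1·0.40 + 3·24.4·0.24 + 3·6.1·0.38 + 24.4·6.1·0.34] = 682.53 + 252.578 = 935.108.
Under uncorrelated errors the observed covariances equal the true-score covariances, so only the own-variance terms attenuate.
True-score variance = [6.4²·0.59 + 3²·0.91 + 24.4²·0.60 + 6.1²·0.73] + 252.578 = 416.736 + 252.578 = 669.314.
Reliability = 669.314 / 935.108 = 0.716.

0.716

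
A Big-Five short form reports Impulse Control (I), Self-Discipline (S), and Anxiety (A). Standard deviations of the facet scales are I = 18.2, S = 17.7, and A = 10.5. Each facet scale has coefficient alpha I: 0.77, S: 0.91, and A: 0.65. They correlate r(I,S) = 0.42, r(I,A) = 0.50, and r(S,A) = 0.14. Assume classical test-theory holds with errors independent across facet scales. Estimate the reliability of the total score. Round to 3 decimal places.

Var(I+S+A) = 18.2² + 17.7² + 10.5² + 2·[18.2·17.7·0.42 + 18.2·10.5·0.50 + 17.7·10.5·0.14] = 754.78 + 513.736 = 1268.52.
Under uncorrelated errors the observed covariances equal the true-score covariances, so only the own-variance terms attenuate.
True-score variance = [18.2²·0.77 + 17.7²·0.91 + 10.5²·0.65] + 513.736 = 611.811 + 513.736 = 1125.55.
Reliability = 1125.55 / 1268.52 = 0.887.

0.887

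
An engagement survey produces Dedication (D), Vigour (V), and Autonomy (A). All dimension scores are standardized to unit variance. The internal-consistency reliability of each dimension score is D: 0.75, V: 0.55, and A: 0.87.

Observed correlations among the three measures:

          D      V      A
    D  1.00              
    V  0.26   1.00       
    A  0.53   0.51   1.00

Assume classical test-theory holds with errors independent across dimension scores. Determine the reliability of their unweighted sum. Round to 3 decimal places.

0.852

Var(D+V+A) = 3 + 2·[0.26 + 0.53 + 0.51] = 3 + 2.6 = 5.6.
With uncorrelated errors the cross-covariances are all true-score covariance, so they carry over unchanged; only the diagonal terms shrink to ρᵢσᵢ².
True-score variance = [0.75 + 0.55 + 0.87] + 2.6 = 2.17 + 2.6 = 4.77.
Reliability = 4.77 / 5.6 = 0.852.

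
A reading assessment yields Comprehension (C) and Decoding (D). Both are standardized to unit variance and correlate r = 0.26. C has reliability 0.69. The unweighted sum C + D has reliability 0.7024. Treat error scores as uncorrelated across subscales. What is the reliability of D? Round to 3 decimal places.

0.560

Var(C+D) = 2 + 2·0.26 = 2.520.
True-score variance = ρ_C + ρ_D + 2·0.26, so 0.7024 = (0.69 + ρ_D + 0.52) / 2.520.
ρ_D = 0.7024·2.520 − 0.69 − 0.52 = 0.560.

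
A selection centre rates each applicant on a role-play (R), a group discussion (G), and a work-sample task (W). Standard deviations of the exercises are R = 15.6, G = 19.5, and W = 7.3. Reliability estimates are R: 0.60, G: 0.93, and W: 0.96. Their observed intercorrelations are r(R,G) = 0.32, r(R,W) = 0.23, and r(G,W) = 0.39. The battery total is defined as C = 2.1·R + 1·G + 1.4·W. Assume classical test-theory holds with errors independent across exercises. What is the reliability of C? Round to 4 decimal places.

0.7979

Var(C) = 2.1²·15.6² + 19.5² + 1.4²·7.3² + 2·[2.1·15.6·19.5·0.32 + 2.94·15.6·7.3·0.23 + 1.4·19.5·7.3·0.39] = 1557.92 + 718.302 = 2276.22.
Because errors are independent across components, Cov(Tᵢ,Tⱼ) = Cov(Xᵢ,Xⱼ); the off-diagonal part of the true-score variance is the same as above.
True-score variance = [2.1²·15.6²·0.60 + 19.5²·0.93 + 1.4²·7.3²·0.96] + 718.302 = 1097.83 + 718.302 = 1816.14.
Reliability = 1816.14 / 2276.22 = 0.7979.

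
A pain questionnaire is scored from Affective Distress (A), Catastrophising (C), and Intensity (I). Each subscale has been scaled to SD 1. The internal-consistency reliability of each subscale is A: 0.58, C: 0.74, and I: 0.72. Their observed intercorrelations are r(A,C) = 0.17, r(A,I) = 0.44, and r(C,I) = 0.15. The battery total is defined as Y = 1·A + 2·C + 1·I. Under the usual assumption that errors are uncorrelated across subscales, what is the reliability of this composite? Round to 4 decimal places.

Var(Y) = 1 + 2² + 1 + 2·[2·0.17 + 0.44 + 2·0.15] = 6 + 2.16 = 8.16.
With uncorrelated errors the cross-covariances are all true-score covariance, so they carry over unchanged; only the diagonal terms shrink to ρᵢσᵢ².
True-score variance = [0.58 + 2²·0.74 + 0.72] + 2.16 = 4.26 + 2.16 = 6.42.
Reliability = 6.42 / 8.16 = 0.7868.

0.7868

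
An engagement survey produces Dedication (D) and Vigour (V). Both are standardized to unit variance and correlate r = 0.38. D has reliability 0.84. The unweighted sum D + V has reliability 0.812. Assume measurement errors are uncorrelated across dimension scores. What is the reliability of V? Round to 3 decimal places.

Var(D+V) = 2 + 2·0.38 = 2.760.
True-score variance = ρ_D + ρ_V + 2·0.38, so 0.812 = (0.84 + ρ_V + 0.76) / 2.760.
ρ_V = 0.812·2.760 − 0.84 − 0.76 = 0.641.

0.641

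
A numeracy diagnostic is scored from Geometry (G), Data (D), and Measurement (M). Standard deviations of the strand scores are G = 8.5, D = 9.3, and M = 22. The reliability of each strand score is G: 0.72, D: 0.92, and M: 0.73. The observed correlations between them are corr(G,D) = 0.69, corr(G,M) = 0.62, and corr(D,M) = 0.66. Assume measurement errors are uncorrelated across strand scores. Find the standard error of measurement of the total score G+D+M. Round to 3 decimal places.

12.563

Var(total) = 642.74 + 611.041 = 1253.78.
True-score variance = 484.911 + 611.041 = 1095.95, so reliability = 0.8741.
Error variance = 1253.78 − 1095.95 = 157.829; SEM = √157.829 = 12.563.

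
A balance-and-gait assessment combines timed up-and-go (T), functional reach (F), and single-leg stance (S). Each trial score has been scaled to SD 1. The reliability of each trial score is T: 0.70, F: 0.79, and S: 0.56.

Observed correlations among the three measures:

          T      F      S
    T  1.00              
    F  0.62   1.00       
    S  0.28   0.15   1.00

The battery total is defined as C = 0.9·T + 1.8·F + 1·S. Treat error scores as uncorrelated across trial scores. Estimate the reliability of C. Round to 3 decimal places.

0.832

Var(C) = 0.9² + 1.8² + 1 + 2·[1.62·0.62 + 0.9·0.28 + 1.8·0.15] = 5.05 + 3.0528 = 8.1028.
With uncorrelated errors the cross-covariances are all true-score covariance, so they carry over unchanged; only the diagonal terms shrink to ρᵢσᵢ².
True-score variance = [0.9²·0.70 + 1.8²·0.79 + 0.56] + 3.0528 = 3.6866 + 3.0528 = 6.7394.
Reliability = 6.7394 / 8.1028 = 0.832.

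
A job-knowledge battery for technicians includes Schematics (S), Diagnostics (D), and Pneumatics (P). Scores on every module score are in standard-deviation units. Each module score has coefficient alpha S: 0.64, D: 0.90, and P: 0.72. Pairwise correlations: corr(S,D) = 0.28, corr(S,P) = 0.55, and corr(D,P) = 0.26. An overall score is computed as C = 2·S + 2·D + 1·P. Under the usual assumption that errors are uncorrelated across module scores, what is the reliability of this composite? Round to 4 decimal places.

Var(C) = 2² + 2² + 1 + 2·[4·0.28 + 2·0.55 + 2·0.26] = 9 + 5.48 = 14.48.
Under uncorrelated errors the observed covariances equal the true-score covariances, so only the own-variance terms attenuate.
True-score variance = [2²·0.64 + 2²·0.90 + 0.72] + 5.48 = 6.88 + 5.48 = 12.36.
Reliability = 12.36 / 14.48 = 0.8536.

0.8536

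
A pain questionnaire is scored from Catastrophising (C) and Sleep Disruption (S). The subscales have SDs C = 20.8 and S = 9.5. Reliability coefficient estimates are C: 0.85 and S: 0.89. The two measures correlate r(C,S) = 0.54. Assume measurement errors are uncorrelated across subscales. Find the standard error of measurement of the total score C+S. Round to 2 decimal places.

Var(total) = 522.89 + 213.408 = 736.298.
True-score variance = 448.067 + 213.408 = 661.475, so reliability = 0.8984.
Error variance = 736.298 − 661.475 = 74.8235; SEM = √74.8235 = 8.65.

8.65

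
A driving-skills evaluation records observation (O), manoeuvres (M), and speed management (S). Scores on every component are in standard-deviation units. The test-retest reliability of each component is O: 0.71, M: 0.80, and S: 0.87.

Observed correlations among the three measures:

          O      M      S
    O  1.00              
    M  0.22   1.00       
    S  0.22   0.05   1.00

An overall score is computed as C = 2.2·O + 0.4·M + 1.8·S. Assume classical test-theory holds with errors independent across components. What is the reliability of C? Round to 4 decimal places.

0.8222

Var(C) = 2.2² + 0.4² + 1.8² + 2·[0.88·0.22 + 3.96·0.22 + 0.72·0.05] = 8.24 + 2.2016 = 10.4416.
Under uncorrelated errors the observed covariances equal the true-score covariances, so only the own-variance terms attenuate.
True-score variance = [2.2²·0.71 + 0.4²·0.80 + 1.8²·0.87] + 2.2016 = 6.3832 + 2.2016 = 8.5848.
Reliability = 8.5848 / 10.4416 = 0.8222.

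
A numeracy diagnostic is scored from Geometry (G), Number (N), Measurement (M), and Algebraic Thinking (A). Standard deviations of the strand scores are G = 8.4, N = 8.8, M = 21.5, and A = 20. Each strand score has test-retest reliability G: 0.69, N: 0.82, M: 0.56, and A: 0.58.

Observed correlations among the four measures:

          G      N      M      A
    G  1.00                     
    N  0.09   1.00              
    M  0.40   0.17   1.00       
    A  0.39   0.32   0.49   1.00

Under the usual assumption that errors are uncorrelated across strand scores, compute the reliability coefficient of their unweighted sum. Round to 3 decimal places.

0.785

Var(G+N+M+A) = 8.4² + 8.8² + 21.5² + 20² + 2·[8.4·8.8·0.09 + 8.4·21.5·0.40 + 8.4·20·0.39 + 8.8·21.5·0.17 + 8.8·20·0.32 + 21.5·20·0.49] = 1010.25 + 887.194 = 1897.44.
Under uncorrelated errors the observed covariances equal the true-score covariances, so only the own-variance terms attenuate.
True-score variance = [8.4²·0.69 + 8.8²·0.82 + 21.5²·0.56 + 20²·0.58] + 887.194 = 603.047 + 887.194 = 1490.24.
Reliability = 1490.24 / 1897.44 = 0.785.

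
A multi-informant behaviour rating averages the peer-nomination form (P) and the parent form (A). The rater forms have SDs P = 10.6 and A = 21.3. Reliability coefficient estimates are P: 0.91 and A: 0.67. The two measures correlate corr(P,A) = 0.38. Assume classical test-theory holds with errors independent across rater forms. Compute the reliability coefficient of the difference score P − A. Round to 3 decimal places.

0.595

Var(P−A) = 10.6² + 21.3² − 2·10.6·21.3·0.38 = 566.05 − 171.593 = 394.457.
Because errors are independent across components, Cov(Tᵢ,Tⱼ) = Cov(Xᵢ,Xⱼ); the off-diagonal part of the true-score variance is the same as above.
True-score variance = [10.6²·0.91 + 21.3²·0.67] − 171.593 = 406.22 − 171.593 = 234.627.
Reliability = 234.627 / 394.457 = 0.595.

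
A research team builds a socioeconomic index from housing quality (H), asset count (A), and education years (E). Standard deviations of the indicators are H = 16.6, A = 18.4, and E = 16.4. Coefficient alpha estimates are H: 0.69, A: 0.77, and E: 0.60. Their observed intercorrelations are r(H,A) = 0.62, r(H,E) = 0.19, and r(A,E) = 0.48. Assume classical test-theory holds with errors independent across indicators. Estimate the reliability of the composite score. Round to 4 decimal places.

Var(H+A+E) = 16.6² + 18.4² + 16.4² + 2·[16.6·18.4·0.62 + 16.6·16.4·0.19 + 18.4·16.4·0.48] = 883.08 + 771.886 = 1654.97.
Because errors are independent across components, Cov(Tᵢ,Tⱼ) = Cov(Xᵢ,Xⱼ); the off-diagonal part of the true-score variance is the same as above.
True-score variance = [16.6²·0.69 + 18.4²·0.77 + 16.4²·0.60] + 771.886 = 612.204 + 771.886 = 1384.09.
Reliability = 1384.09 / 1654.97 = 0.8363.

0.8363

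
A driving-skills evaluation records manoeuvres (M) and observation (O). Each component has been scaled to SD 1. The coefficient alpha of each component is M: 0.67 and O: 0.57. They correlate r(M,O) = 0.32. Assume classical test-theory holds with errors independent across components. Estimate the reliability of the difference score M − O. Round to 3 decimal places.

Var(M−O) = 1 + 1 − 2·0.32 = 2 − 0.64 = 1.36.
Because errors are independent across components, Cov(Tᵢ,Tⱼ) = Cov(Xᵢ,Xⱼ); the off-diagonal part of the true-score variance is the same as above.
True-score variance = [0.67 + 0.57] − 0.64 = 1.24 − 0.64 = 0.6.
Reliability = 0.6 / 1.36 = 0.441.

0.441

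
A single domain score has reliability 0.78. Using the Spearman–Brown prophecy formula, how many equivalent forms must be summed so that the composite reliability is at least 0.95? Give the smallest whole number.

k ≥ ρ*(1−ρ₁)/(ρ₁(1−ρ*)) = 0.95·0.22 / (0.78·0.05) = 5.359.
Smallest integer k = 6.

6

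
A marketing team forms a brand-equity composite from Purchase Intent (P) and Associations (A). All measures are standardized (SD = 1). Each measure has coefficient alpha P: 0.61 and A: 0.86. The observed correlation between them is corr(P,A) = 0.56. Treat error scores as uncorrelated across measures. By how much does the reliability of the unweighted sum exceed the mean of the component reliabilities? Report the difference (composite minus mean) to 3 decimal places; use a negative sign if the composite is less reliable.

0.095

Var(sum) = 2 + 1.12 = 3.12; true-score variance = 1.47 + 1.12 = 2.59; composite reliability = 0.8301.
Mean component reliability = 0.7350.
Difference = 0.8301 − 0.7350 = 0.095.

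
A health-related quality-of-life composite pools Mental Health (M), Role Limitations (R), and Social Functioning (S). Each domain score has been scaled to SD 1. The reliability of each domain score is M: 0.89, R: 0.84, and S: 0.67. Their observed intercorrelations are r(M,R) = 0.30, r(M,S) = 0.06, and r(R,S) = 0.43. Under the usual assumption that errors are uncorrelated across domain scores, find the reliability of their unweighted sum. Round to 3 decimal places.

Var(M+R+S) = 3 + 2·[0.30 + 0.06 + 0.43] = 3 + 1.58 = 4.58.
Under uncorrelated errors the observed covariances equal the true-score covariances, so only the own-variance terms attenuate.
True-score variance = [0.89 + 0.84 + 0.67] + 1.58 = 2.4 + 1.58 = 3.98.
Reliability = 3.98 / 4.58 = 0.869.

0.869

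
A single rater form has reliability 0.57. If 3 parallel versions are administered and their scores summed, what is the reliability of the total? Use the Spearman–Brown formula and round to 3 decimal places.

ρ_k = kρ / (1 + (k−1)ρ) = 3·0.57 / (1 + 2·0.57) = 1.710 / 2.140 = 0.799.

0.799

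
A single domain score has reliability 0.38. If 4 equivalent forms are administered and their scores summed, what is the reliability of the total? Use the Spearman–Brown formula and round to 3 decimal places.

0.710

ρ_k = kρ / (1 + (k−1)ρ) = 4·0.38 / (1 + 3·0.38) = 1.520 / 2.140 = 0.710.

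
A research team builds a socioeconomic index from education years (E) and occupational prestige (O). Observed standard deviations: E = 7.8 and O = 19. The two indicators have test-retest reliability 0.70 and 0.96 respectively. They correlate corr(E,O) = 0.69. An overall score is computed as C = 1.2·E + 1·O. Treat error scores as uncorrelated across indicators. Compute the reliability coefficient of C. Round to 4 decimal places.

0.9413

Var(C) = 1.2²·7.8² + 19² + 2·[1.2·7.8·19·0.69] = 448.61 + 245.419 = 694.029.
With uncorrelated errors the cross-covariances are all true-score covariance, so they carry over unchanged; only the diagonal terms shrink to ρᵢσᵢ².
True-score variance = [1.2²·7.8²·0.70 + 19²·0.96] + 245.419 = 407.887 + 245.419 = 653.306.
Reliability = 653.306 / 694.029 = 0.9413.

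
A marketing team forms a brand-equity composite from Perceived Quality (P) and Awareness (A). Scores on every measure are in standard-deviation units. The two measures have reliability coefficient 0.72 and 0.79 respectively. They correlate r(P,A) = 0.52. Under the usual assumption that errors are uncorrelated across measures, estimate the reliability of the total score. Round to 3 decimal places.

Var(P+A) = 2 + 2·[0.52] = 2 + 1.04 = 3.04.
With uncorrelated errors the cross-covariances are all true-score covariance, so they carry over unchanged; only the diagonal terms shrink to ρᵢσᵢ².
True-score variance = [0.72 + 0.79] + 1.04 = 1.51 + 1.04 = 2.55.
Reliability = 2.55 / 3.04 = 0.839.

0.839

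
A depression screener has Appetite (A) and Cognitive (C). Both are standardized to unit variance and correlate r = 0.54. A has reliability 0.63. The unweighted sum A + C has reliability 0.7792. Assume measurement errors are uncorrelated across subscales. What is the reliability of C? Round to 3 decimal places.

0.690

Var(A+C) = 2 + 2·0.54 = 3.080.
True-score variance = ρ_A + ρ_C + 2·0.54, so 0.7792 = (0.63 + ρ_C + 1.08) / 3.080.
ρ_C = 0.7792·3.080 − 0.63 − 1.08 = 0.690.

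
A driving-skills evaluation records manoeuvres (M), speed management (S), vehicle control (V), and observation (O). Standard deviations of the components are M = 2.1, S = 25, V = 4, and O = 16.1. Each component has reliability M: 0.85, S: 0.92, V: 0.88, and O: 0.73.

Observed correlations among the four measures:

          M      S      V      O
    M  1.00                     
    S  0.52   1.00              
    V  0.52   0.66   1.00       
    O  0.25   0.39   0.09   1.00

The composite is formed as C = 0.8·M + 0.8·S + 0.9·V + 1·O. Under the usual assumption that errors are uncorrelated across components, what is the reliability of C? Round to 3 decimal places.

0.904

Var(C) = 0.8²·2.1² + 0.8²·25² + 0.9²·4² + 16.1² + 2·[0.64·2.1·25·0.52 + 0.72·2.1·4·0.52 + 0.8·2.1·16.1·0.25 + 0.72·25·4·0.66 + 0.8·25·16.1·0.39 + 0.9·4·16.1·0.09] = 674.992 + 411.391 = 1086.38.
Under uncorrelated errors the observed covariances equal the true-score covariances, so only the own-variance terms attenuate.
True-score variance = [0.8²·2.1²·0.85 + 0.8²·25²·0.92 + 0.9²·4²·0.88 + 16.1²·0.73] + 411.391 = 571.027 + 411.391 = 982.418.
Reliability = 982.418 / 1086.38 = 0.904.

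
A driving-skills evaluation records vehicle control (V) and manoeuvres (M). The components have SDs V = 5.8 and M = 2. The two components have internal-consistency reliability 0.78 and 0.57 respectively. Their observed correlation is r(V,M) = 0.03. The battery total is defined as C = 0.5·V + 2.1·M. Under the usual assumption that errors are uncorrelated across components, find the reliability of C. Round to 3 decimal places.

0.648

Var(C) = 0.5²·5.8² + 2.1²·2² + 2·[1.05·5.8·2·0.03] = 26.05 + 0.7308 = 26.7808.
Under uncorrelated errors the observed covariances equal the true-score covariances, so only the own-variance terms attenuate.
True-score variance = [0.5²·5.8²·0.78 + 2.1²·2²·0.57] + 0.7308 = 16.6146 + 0.7308 = 17.3454.
Reliability = 17.3454 / 26.7808 = 0.648.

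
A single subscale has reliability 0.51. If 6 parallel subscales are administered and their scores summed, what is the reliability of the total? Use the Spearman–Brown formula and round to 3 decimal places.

ρ_k = kρ / (1 + (k−1)ρ) = 6·0.51 / (1 + 5·0.51) = 3.060 / 3.550 = 0.862.

0.862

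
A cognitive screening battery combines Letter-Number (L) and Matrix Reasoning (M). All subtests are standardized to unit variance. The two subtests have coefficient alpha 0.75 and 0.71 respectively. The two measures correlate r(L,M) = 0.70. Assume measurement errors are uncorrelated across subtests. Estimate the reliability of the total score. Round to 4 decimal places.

0.8412

Var(L+M) = 2 + 2·[0.70] = 2 + 1.4 = 3.4.
Because errors are independent across components, Cov(Tᵢ,Tⱼ) = Cov(Xᵢ,Xⱼ); the off-diagonal part of the true-score variance is the same as above.
True-score variance = [0.75 + 0.71] + 1.4 = 1.46 + 1.4 = 2.86.
Reliability = 2.86 / 3.4 = 0.8412.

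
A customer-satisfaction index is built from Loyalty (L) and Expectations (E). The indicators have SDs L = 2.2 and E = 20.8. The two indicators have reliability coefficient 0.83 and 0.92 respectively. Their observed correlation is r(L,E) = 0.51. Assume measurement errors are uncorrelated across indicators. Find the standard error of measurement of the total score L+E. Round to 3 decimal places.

Var(total) = 437.48 + 46.6752 = 484.155.
True-score variance = 402.046 + 46.6752 = 448.721, so reliability = 0.9268.
Error variance = 484.155 − 448.721 = 35.434; SEM = √35.434 = 5.953.

5.953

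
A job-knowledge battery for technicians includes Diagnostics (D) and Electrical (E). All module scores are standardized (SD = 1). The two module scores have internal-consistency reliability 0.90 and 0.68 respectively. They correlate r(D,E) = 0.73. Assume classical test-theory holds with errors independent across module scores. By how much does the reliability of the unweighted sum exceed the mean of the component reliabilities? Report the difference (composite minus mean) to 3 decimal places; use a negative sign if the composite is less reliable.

Var(sum) = 2 + 1.46 = 3.46; true-score variance = 1.58 + 1.46 = 3.04; composite reliability = 0.8786.
Mean component reliability = 0.7900.
Difference = 0.8786 − 0.7900 = 0.089.

0.089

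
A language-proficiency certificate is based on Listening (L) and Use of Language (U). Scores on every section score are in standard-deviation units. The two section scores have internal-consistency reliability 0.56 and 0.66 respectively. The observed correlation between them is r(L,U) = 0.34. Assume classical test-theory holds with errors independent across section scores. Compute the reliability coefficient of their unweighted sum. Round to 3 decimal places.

Var(L+U) = 2 + 2·[0.34] = 2 + 0.68 = 2.68.
Because errors are independent across components, Cov(Tᵢ,Tⱼ) = Cov(Xᵢ,Xⱼ); the off-diagonal part of the true-score variance is the same as above.
True-score variance = [0.56 + 0.66] + 0.68 = 1.22 + 0.68 = 1.9.
Reliability = 1.9 / 2.68 = 0.709.

0.709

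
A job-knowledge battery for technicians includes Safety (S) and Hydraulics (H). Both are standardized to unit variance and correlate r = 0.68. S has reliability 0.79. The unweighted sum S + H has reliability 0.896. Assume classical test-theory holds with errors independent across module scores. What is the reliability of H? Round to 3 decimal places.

0.861

Var(S+H) = 2 + 2·0.68 = 3.360.
True-score variance = ρ_S + ρ_H + 2·0.68, so 0.896 = (0.79 + ρ_H + 1.36) / 3.360.
ρ_H = 0.896·3.360 − 0.79 − 1.36 = 0.861.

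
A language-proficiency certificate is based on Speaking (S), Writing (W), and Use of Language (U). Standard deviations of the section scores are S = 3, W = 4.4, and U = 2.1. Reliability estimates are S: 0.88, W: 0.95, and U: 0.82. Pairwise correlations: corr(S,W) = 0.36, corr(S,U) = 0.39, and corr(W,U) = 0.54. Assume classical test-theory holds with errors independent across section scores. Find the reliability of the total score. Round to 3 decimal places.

0.950

Var(S+W+U) = 3² + 4.4² + 2.1² + 2·[3·4.4·0.36 + 3·2.1·0.39 + 4.4·2.1·0.54] = 32.77 + 24.3972 = 57.1672.
Because errors are independent across components, Cov(Tᵢ,Tⱼ) = Cov(Xᵢ,Xⱼ); the off-diagonal part of the true-score variance is the same as above.
True-score variance = [3²·0.88 + 4.4²·0.95 + 2.1²·0.82] + 24.3972 = 29.9282 + 24.3972 = 54.3254.
Reliability = 54.3254 / 57.1672 = 0.950.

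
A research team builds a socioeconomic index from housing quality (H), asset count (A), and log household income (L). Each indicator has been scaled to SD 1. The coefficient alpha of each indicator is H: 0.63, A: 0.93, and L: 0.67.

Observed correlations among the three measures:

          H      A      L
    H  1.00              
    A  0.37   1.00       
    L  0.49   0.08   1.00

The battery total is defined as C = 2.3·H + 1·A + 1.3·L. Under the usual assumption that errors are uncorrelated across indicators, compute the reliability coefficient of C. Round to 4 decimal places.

0.7984

Var(C) = 2.3² + 1 + 1.3² + 2·[2.3·0.37 + 2.99·0.49 + 1.3·0.08] = 7.98 + 4.8402 = 12.8202.
Because errors are independent across components, Cov(Tᵢ,Tⱼ) = Cov(Xᵢ,Xⱼ); the off-diagonal part of the true-score variance is the same as above.
True-score variance = [2.3²·0.63 + 0.93 + 1.3²·0.67] + 4.8402 = 5.395 + 4.8402 = 10.2352.
Reliability = 10.2352 / 12.8202 = 0.7984.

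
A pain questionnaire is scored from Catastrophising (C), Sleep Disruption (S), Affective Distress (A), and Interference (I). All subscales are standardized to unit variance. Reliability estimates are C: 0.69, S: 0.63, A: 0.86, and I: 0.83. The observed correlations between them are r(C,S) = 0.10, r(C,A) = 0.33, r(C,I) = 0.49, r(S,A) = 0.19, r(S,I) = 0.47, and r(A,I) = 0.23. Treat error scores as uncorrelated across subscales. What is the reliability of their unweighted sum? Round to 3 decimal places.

0.870

Var(C+S+A+I) = 4 + 2·[0.10 + 0.33 + 0.49 + 0.19 + 0.47 + 0.23] = 4 + 3.62 = 7.62.
With uncorrelated errors the cross-covariances are all true-score covariance, so they carry over unchanged; only the diagonal terms shrink to ρᵢσᵢ².
True-score variance = [0.69 + 0.63 + 0.86 + 0.83] + 3.62 = 3.01 + 3.62 = 6.63.
Reliability = 6.63 / 7.62 = 0.870.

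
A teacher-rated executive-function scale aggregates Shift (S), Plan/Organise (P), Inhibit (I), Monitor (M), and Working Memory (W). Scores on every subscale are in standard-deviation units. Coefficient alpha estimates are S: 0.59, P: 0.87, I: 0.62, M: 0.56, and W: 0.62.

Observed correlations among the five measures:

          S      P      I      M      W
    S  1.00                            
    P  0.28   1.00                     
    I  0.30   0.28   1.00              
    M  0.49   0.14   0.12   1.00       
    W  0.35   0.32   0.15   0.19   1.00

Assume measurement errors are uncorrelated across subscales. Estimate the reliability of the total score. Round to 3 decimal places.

0.830

Var(S+P+I+M+W) = 5 + 2·[0.28 + 0.30 + 0.49 + 0.35 + 0.28 + 0.14 + 0.32 + 0.12 + 0.15 + 0.19] = 5 + 5.24 = 10.24.
Because errors are independent across components, Cov(Tᵢ,Tⱼ) = Cov(Xᵢ,Xⱼ); the off-diagonal part of the true-score variance is the same as above.
True-score variance = [0.59 + 0.87 + 0.62 + 0.56 + 0.62] + 5.24 = 3.26 + 5.24 = 8.5.
Reliability = 8.5 / 10.24 = 0.830.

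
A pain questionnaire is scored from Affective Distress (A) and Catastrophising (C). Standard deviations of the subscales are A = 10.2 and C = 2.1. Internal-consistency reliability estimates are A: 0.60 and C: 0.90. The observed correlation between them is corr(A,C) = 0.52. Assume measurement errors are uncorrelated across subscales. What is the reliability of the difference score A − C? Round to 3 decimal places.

0.512

Var(A−C) = 10.2² + 2.1² − 2·10.2·2.1·0.52 = 108.45 − 22.2768 = 86.1732.
Because errors are independent across components, Cov(Tᵢ,Tⱼ) = Cov(Xᵢ,Xⱼ); the off-diagonal part of the true-score variance is the same as above.
True-score variance = [10.2²·0.60 + 2.1²·0.90] − 22.2768 = 66.393 − 22.2768 = 44.1162.
Reliability = 44.1162 / 86.1732 = 0.512.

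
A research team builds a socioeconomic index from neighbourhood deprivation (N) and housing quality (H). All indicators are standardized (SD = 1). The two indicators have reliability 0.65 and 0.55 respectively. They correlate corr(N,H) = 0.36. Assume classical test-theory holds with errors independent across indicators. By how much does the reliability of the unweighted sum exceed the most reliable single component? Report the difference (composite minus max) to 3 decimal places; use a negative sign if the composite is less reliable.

0.056

Var(sum) = 2 + 0.72 = 2.72; true-score variance = 1.2 + 0.72 = 1.92; composite reliability = 0.7059.
Max component reliability = 0.6500.
Difference = 0.7059 − 0.6500 = 0.056.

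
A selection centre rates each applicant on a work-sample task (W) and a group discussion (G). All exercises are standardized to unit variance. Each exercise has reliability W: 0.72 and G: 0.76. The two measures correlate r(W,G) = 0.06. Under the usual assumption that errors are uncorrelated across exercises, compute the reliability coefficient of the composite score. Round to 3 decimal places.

0.755

Var(W+G) = 2 + 2·[0.06] = 2 + 0.12 = 2.12.
Under uncorrelated errors the observed covariances equal the true-score covariances, so only the own-variance terms attenuate.
True-score variance = [0.72 + 0.76] + 0.12 = 1.48 + 0.12 = 1.6.
Reliability = 1.6 / 2.12 = 0.755.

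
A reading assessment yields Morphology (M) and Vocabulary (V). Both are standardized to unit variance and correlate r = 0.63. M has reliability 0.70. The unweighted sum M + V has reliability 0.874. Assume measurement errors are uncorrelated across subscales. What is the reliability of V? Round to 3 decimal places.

Var(M+V) = 2 + 2·0.63 = 3.260.
True-score variance = ρ_M + ρ_V + 2·0.63, so 0.874 = (0.70 + ρ_V + 1.26) / 3.260.
ρ_V = 0.874·3.260 − 0.70 − 1.26 = 0.889.

0.889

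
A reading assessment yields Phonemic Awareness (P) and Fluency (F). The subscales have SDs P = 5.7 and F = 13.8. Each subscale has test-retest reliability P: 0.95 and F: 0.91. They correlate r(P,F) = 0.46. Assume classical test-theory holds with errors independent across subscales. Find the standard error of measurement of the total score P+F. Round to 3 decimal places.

Var(total) = 222.93 + 72.3672 = 295.297.
True-score variance = 204.166 + 72.3672 = 276.533, so reliability = 0.9365.
Error variance = 295.297 − 276.533 = 18.7641; SEM = √18.7641 = 4.332.

4.332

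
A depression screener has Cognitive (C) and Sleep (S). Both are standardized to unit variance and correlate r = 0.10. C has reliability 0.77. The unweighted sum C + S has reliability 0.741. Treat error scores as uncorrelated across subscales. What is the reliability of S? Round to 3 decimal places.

Var(C+S) = 2 + 2·0.10 = 2.200.
True-score variance = ρ_C + ρ_S + 2·0.10, so 0.741 = (0.77 + ρ_S + 0.20) / 2.200.
ρ_S = 0.741·2.200 − 0.77 − 0.20 = 0.660.

0.660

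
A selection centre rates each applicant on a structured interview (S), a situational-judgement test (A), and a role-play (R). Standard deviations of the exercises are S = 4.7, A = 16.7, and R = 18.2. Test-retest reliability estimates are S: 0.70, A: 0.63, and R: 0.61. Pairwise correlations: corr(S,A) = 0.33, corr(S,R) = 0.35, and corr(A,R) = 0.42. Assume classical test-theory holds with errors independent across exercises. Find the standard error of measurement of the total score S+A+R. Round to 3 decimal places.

Var(total) = 632.22 + 366.991 = 999.211.
True-score variance = 393.22 + 366.991 = 760.211, so reliability = 0.7608.
Error variance = 999.211 − 760.211 = 239; SEM = √239 = 15.460.

15.460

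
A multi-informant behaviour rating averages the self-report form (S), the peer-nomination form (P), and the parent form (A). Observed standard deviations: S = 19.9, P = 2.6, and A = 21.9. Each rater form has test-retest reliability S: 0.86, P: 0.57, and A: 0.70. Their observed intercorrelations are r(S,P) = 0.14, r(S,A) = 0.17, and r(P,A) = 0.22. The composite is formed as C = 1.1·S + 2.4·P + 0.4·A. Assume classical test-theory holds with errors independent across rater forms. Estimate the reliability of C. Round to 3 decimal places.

Var(C) = 1.1²·19.9² + 2.4²·2.6² + 0.4²·21.9² + 2·[2.64·19.9·2.6·0.14 + 0.44·19.9·21.9·0.17 + 0.96·2.6·21.9·0.22] = 594.847 + 127.495 = 722.342.
Because errors are independent across components, Cov(Tᵢ,Tⱼ) = Cov(Xᵢ,Xⱼ); the off-diagonal part of the true-score variance is the same as above.
True-score variance = [1.1²·19.9²·0.86 + 2.4²·2.6²·0.57 + 0.4²·21.9²·0.70] + 127.495 = 487.999 + 127.495 = 615.494.
Reliability = 615.494 / 722.342 = 0.852.

0.852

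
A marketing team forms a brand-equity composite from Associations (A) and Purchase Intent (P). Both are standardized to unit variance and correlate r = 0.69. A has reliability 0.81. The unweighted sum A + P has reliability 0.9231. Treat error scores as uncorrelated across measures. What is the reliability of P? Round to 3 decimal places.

Var(A+P) = 2 + 2·0.69 = 3.380.
True-score variance = ρ_A + ρ_P + 2·0.69, so 0.9231 = (0.81 + ρ_P + 1.38) / 3.380.
ρ_P = 0.9231·3.380 − 0.81 − 1.38 = 0.930.

0.930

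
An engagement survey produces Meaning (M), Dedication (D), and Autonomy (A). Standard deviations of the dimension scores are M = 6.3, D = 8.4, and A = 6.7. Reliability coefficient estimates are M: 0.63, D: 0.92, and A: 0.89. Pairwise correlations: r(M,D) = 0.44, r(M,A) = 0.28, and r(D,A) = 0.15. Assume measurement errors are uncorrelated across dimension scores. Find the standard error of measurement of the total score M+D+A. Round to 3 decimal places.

5.027

Var(total) = 155.14 + 87.0912 = 242.231.
True-score variance = 129.872 + 87.0912 = 216.963, so reliability = 0.8957.
Error variance = 242.231 − 216.963 = 25.268; SEM = √25.268 = 5.027.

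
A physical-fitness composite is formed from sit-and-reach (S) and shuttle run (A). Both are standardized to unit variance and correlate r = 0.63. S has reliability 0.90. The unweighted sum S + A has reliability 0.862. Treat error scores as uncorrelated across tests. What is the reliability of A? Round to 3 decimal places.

0.650

Var(S+A) = 2 + 2·0.63 = 3.260.
True-score variance = ρ_S + ρ_A + 2·0.63, so 0.862 = (0.90 + ρ_A + 1.26) / 3.260.
ρ_A = 0.862·3.260 − 0.90 − 1.26 = 0.650.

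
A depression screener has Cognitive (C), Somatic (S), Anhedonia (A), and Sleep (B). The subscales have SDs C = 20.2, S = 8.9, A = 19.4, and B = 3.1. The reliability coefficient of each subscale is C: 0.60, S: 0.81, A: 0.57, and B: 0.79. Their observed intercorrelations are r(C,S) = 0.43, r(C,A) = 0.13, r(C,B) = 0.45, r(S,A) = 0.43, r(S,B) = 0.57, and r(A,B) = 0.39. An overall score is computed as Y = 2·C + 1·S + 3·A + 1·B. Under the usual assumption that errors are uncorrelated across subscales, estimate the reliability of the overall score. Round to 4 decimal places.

Var(Y) = 2²·20.2² + 8.9² + 3²·19.4² + 3.1² + 2·[2·20.2·8.9·0.43 + 6·20.2·19.4·0.13 + 2·20.2·3.1·0.45 + 3·8.9·19.4·0.43 + 8.9·3.1·0.57 + 3·19.4·3.1·0.39] = 5108.22 + 1650.91 = 6759.13.
Because errors are independent across components, Cov(Tᵢ,Tⱼ) = Cov(Xᵢ,Xⱼ); the off-diagonal part of the true-score variance is the same as above.
True-score variance = [2²·20.2²·0.60 + 8.9²·0.81 + 3²·19.4²·0.57 + 3.1²·0.79] + 1650.91 = 2981.77 + 1650.91 = 4632.69.
Reliability = 4632.69 / 6759.13 = 0.6854.

0.6854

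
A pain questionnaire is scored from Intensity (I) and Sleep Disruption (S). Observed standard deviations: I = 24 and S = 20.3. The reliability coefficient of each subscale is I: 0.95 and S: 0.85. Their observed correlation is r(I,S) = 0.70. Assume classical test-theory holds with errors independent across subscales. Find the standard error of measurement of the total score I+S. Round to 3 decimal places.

9.519

Var(total) = 988.09 + 682.08 = 1670.17.
True-score variance = 897.476 + 682.08 = 1579.56, so reliability = 0.9457.
Error variance = 1670.17 − 1579.56 = 90.6135; SEM = √90.6135 = 9.519.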